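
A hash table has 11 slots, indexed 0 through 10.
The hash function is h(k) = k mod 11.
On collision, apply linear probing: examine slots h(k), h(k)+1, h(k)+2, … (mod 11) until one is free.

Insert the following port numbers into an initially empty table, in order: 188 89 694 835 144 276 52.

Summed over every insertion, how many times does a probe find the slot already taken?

10

188: h=1 => slot 1
89: h=1, probe 1,2 => slot 2
694: h=1, probe 1,2,3 => slot 3
835: h=10 => slot 10
144: h=1, probe 1,2,3,4 => slot 4
276: h=1, probe 1,2,3,4,5 => slot 5
52: h=8 => slot 8
Table: [-, 188, 89, 694, 144, 276, -, -, 52, -, 835]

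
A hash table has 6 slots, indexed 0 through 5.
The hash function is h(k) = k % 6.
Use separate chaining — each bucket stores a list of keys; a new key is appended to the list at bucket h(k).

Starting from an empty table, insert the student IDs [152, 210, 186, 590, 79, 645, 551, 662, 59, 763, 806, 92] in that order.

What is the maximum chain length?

Insert 152: h=2, bucket 2 empty → new chain.
Insert 210: h=0, bucket 0 empty → new chain.
Insert 186: h=0, bucket 0 nonempty → append to chain.
Insert 590: h=2, bucket 2 nonempty → append to chain.
Insert 79: h=1, bucket 1 empty → new chain.
Insert 645: h=3, bucket 3 empty → new chain.
Insert 551: h=5, bucket 5 empty → new chain.
Insert 662: h=2, bucket 2 nonempty → append to chain.
Insert 59: h=5, bucket 5 nonempty → append to chain.
Insert 763: h=1, bucket 1 nonempty → append to chain.
Insert 806: h=2, bucket 2 nonempty → append to chain.
Insert 92: h=2, bucket 2 nonempty → append to chain.
Final buckets:
0: 210 -> 186
1: 79 -> 763
2: 152 -> 590 -> 662 -> 806 -> 92
3: 645
4: .
5: 551 -> 59

5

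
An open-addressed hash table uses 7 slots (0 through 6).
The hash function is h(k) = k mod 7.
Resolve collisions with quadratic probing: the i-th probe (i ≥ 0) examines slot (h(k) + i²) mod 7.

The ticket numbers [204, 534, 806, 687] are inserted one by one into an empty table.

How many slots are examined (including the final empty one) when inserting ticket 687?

Insert 204: h=1, slot 1 empty → index 1.
Insert 534: h=2, slot 2 empty → index 2.
Insert 806: h=1, slots 1,2 occupied → index 5.
Insert 687: h=1, slots 1,2,5 occupied → index 3.
Table: [—, 204, 534, 687, —, 806, —]

4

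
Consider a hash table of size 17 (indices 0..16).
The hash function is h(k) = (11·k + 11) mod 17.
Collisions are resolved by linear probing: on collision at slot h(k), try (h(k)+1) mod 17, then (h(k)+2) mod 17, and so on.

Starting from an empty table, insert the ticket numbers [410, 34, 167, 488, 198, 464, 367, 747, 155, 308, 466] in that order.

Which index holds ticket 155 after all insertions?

410 hashes to 16; slot 16 is free => place at 16.
34 hashes to 11; slot 11 is free => place at 11.
167 hashes to 12; slot 12 is free => place at 12.
488 hashes to 7; slot 7 is free => place at 7.
198 hashes to 13; slot 13 is free => place at 13.
464 hashes to 15; slot 15 is free => place at 15.
367 hashes to 2; slot 2 is free => place at 2.
747 hashes to 0; slot 0 is free => place at 0.
155 hashes to 16; 16,0 taken => place at 1.
308 hashes to 16; 16,0,1,2 taken => place at 3.
466 hashes to 3; 3 taken => place at 4.
Table: [747, 155, 367, 308, 466, ∅, ∅, 488, ∅, ∅, ∅, 34, 167, 198, ∅, 464, 410]

1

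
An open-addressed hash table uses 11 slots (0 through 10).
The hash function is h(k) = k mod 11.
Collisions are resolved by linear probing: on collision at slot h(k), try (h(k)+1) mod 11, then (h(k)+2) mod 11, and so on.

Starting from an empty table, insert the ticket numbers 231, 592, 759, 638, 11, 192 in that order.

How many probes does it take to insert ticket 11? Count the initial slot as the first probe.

4

231: h=0 → slot 0
592: h=9 → slot 9
759: h=0, probe 0,1 → slot 1
638: h=0, probe 0,1,2 → slot 2
11: h=0, probe 0,1,2,3 → slot 3
192: h=5 → slot 5
Table: [231, 759, 638, 11, —, 192, —, —, —, 592, —]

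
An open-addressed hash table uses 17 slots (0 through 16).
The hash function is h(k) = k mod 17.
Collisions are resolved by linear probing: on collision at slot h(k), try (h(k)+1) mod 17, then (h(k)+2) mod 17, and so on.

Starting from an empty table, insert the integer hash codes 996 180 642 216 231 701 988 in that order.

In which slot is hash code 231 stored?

14

996: h=10 → slot 10
180: h=10, probe 10,11 → slot 11
642: h=13 → slot 13
216: h=12 → slot 12
231: h=10, probe 10,11,12,13,14 → slot 14
701: h=4 → slot 4
988: h=2 → slot 2
Table: [-, -, 988, -, 701, -, -, -, -, -, 996, 180, 216, 642, 231, -, -]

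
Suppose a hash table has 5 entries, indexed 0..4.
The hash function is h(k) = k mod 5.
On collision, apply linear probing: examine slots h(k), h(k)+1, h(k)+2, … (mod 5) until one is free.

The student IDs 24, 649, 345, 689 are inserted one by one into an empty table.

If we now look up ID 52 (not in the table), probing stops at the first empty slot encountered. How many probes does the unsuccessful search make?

Insert 24: h=4, slot 4 empty -> index 4.
Insert 649: h=4, slot 4 occupied -> index 0.
Insert 345: h=0, slot 0 occupied -> index 1.
Insert 689: h=4, slots 4,0,1 occupied -> index 2.
Table: [649, 345, 689, ., 24]
Lookup 52: h=2, probe 2,3 → slot 3 empty, not found.

2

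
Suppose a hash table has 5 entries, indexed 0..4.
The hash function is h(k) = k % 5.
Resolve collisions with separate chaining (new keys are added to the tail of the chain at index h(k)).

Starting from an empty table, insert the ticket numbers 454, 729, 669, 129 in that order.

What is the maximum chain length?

Insert 454: h=4, bucket 4 empty -> new chain.
Insert 729: h=4, bucket 4 nonempty -> append to chain.
Insert 669: h=4, bucket 4 nonempty -> append to chain.
Insert 129: h=4, bucket 4 nonempty -> append to chain.
Final buckets:
0: ∅
1: ∅
2: ∅
3: ∅
4: 454 -> 729 -> 669 -> 129

4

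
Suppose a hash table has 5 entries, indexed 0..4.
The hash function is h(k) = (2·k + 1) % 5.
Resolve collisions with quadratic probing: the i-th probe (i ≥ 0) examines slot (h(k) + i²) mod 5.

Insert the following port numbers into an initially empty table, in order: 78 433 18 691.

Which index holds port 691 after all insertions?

4

78: h=2 => slot 2
433: h=2, probe 2,3 => slot 3
18: h=2, probe 2,3,1 => slot 1
691: h=3, probe 3,4 => slot 4
Table: [∅, 18, 78, 433, 691]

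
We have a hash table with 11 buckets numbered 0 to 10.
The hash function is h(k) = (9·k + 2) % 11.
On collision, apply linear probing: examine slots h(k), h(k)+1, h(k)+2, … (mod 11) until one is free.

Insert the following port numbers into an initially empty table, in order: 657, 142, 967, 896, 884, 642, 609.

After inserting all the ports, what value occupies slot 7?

Insert 657: h=8, slot 8 empty -> index 8.
Insert 142: h=4, slot 4 empty -> index 4.
Insert 967: h=4, slot 4 occupied -> index 5.
Insert 896: h=3, slot 3 empty -> index 3.
Insert 884: h=5, slot 5 occupied -> index 6.
Insert 642: h=5, slots 5,6 occupied -> index 7.
Insert 609: h=5, slots 5,6,7,8 occupied -> index 9.
Table: [., ., ., 896, 142, 967, 884, 642, 657, 609, .]

642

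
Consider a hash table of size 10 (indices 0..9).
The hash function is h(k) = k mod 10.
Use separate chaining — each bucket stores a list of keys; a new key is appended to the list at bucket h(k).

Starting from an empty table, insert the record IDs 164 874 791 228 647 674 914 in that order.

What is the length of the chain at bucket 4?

164 → bucket 4
874 → bucket 4 (collision)
791 → bucket 1
228 → bucket 8
647 → bucket 7
674 → bucket 4 (collision)
914 → bucket 4 (collision)
Final buckets:
0: ∅
1: 791
2: ∅
3: ∅
4: 164 -> 874 -> 674 -> 914
5: ∅
6: ∅
7: 647
8: 228
9: ∅

4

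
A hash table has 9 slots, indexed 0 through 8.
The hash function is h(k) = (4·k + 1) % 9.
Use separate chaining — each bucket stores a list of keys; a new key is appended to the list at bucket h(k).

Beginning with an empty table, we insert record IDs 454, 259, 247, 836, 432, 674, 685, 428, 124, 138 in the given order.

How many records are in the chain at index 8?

2

Insert 454: h=8, bucket 8 empty → new chain.
Insert 259: h=2, bucket 2 empty → new chain.
Insert 247: h=8, bucket 8 nonempty → append to chain.
Insert 836: h=6, bucket 6 empty → new chain.
Insert 432: h=1, bucket 1 empty → new chain.
Insert 674: h=6, bucket 6 nonempty → append to chain.
Insert 685: h=5, bucket 5 empty → new chain.
Insert 428: h=3, bucket 3 empty → new chain.
Insert 124: h=2, bucket 2 nonempty → append to chain.
Insert 138: h=4, bucket 4 empty → new chain.
Final buckets:
0: ∅
1: 432
2: 259 -> 124
3: 428
4: 138
5: 685
6: 836 -> 674
7: ∅
8: 454 -> 247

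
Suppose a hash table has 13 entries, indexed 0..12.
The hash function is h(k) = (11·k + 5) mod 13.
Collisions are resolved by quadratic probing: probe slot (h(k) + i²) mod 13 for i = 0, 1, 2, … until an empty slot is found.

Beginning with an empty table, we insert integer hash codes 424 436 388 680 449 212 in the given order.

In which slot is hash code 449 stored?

5

424: h=2 -> slot 2
436: h=4 -> slot 4
388: h=9 -> slot 9
680: h=10 -> slot 10
449: h=4, probe 4,5 -> slot 5
212: h=10, probe 10,11 -> slot 11
Table: [-, -, 424, -, 436, 449, -, -, -, 388, 680, 212, -]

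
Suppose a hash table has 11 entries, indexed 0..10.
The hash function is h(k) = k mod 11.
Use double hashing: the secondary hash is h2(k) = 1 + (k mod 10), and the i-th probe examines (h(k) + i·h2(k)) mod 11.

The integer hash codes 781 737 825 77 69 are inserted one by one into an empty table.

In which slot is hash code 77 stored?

5

781: h=0 -> slot 0
737: h=0, h2=8, probe 0,8 -> slot 8
825: h=0, h2=6, probe 0,6 -> slot 6
77: h=0, h2=8, probe 0,8,5 -> slot 5
69: h=3 -> slot 3
Table: [781, -, -, 69, -, 77, 825, -, 737, -, -]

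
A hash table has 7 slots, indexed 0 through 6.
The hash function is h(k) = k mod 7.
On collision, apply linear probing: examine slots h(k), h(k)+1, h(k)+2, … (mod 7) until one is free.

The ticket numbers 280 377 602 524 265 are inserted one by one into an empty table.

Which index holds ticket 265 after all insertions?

Insert 280: h=0, slot 0 empty => index 0.
Insert 377: h=6, slot 6 empty => index 6.
Insert 602: h=0, slot 0 occupied => index 1.
Insert 524: h=6, slots 6,0,1 occupied => index 2.
Insert 265: h=6, slots 6,0,1,2 occupied => index 3.
Table: [280, 602, 524, 265, -, -, 377]

3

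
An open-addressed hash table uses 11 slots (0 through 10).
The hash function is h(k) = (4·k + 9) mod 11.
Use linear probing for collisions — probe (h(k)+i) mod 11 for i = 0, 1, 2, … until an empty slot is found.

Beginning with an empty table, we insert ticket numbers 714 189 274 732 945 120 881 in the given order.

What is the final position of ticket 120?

9

Insert 714: h=5, slot 5 empty => index 5.
Insert 189: h=6, slot 6 empty => index 6.
Insert 274: h=5, slots 5,6 occupied => index 7.
Insert 732: h=0, slot 0 empty => index 0.
Insert 945: h=5, slots 5,6,7 occupied => index 8.
Insert 120: h=5, slots 5,6,7,8 occupied => index 9.
Insert 881: h=2, slot 2 empty => index 2.
Table: [732, —, 881, —, —, 714, 189, 274, 945, 120, —]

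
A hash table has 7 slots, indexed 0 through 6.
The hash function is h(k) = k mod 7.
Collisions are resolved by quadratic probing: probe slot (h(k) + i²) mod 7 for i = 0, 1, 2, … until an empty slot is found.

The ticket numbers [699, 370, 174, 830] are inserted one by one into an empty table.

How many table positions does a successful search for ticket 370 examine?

2

699 hashes to 6; slot 6 is free => place at 6.
370 hashes to 6; 6 taken => place at 0.
174 hashes to 6; 6,0 taken => place at 3.
830 hashes to 4; slot 4 is free => place at 4.
Table: [370, ∅, ∅, 174, 830, ∅, 699]
Lookup 370: h=6, probe 6,0 → found at 0.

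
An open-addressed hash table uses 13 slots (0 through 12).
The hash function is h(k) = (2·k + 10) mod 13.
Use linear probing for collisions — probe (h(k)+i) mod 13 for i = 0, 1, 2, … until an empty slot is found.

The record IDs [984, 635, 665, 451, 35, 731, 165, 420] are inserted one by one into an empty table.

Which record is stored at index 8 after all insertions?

984: h=2 → slot 2
635: h=6 → slot 6
665: h=1 → slot 1
451: h=2, probe 2,3 → slot 3
35: h=2, probe 2,3,4 → slot 4
731: h=3, probe 3,4,5 → slot 5
165: h=2, probe 2,3,4,5,6,7 → slot 7
420: h=5, probe 5,6,7,8 → slot 8
Table: [-, 665, 984, 451, 35, 731, 635, 165, 420, -, -, -, -]

420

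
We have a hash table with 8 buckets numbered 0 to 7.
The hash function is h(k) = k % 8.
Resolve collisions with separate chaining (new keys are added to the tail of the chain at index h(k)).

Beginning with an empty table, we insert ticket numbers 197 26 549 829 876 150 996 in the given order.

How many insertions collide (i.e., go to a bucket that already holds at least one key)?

Insert 197: h=5, bucket 5 empty → new chain.
Insert 26: h=2, bucket 2 empty → new chain.
Insert 549: h=5, bucket 5 nonempty → append to chain.
Insert 829: h=5, bucket 5 nonempty → append to chain.
Insert 876: h=4, bucket 4 empty → new chain.
Insert 150: h=6, bucket 6 empty → new chain.
Insert 996: h=4, bucket 4 nonempty → append to chain.
Final buckets:
0: -
1: -
2: 26
3: -
4: 876 -> 996
5: 197 -> 549 -> 829
6: 150
7: -

3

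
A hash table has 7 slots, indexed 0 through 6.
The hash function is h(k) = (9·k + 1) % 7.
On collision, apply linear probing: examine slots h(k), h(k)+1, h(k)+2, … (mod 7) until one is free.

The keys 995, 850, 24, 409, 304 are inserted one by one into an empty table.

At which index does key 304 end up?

995: h=3 -> slot 3
850: h=0 -> slot 0
24: h=0, probe 0,1 -> slot 1
409: h=0, probe 0,1,2 -> slot 2
304: h=0, probe 0,1,2,3,4 -> slot 4
Table: [850, 24, 409, 995, 304, _, _]

4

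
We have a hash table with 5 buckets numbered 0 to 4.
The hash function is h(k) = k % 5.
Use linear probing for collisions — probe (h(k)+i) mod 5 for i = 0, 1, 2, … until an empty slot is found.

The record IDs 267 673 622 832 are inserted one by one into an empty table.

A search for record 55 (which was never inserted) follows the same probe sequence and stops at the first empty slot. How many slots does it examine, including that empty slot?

2

267 hashes to 2; slot 2 is free → place at 2.
673 hashes to 3; slot 3 is free → place at 3.
622 hashes to 2; 2,3 taken → place at 4.
832 hashes to 2; 2,3,4 taken → place at 0.
Table: [832, -, 267, 673, 622]
Lookup 55: h=0, probe 0,1 → slot 1 empty, not found.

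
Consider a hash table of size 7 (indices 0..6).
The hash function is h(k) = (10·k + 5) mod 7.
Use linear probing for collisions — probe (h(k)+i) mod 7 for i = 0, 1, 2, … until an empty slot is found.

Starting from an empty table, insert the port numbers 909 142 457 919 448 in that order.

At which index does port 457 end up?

5

909 hashes to 2; slot 2 is free → place at 2.
142 hashes to 4; slot 4 is free → place at 4.
457 hashes to 4; 4 taken → place at 5.
919 hashes to 4; 4,5 taken → place at 6.
448 hashes to 5; 5,6 taken → place at 0.
Table: [448, ., 909, ., 142, 457, 919]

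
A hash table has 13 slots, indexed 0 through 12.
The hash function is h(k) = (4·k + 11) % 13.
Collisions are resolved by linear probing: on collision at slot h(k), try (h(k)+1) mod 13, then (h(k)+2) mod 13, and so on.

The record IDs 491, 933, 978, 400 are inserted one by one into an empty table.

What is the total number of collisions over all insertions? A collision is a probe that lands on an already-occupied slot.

3

491 hashes to 12; slot 12 is free => place at 12.
933 hashes to 12; 12 taken => place at 0.
978 hashes to 10; slot 10 is free => place at 10.
400 hashes to 12; 12,0 taken => place at 1.
Table: [933, 400, ∅, ∅, ∅, ∅, ∅, ∅, ∅, ∅, 978, ∅, 491]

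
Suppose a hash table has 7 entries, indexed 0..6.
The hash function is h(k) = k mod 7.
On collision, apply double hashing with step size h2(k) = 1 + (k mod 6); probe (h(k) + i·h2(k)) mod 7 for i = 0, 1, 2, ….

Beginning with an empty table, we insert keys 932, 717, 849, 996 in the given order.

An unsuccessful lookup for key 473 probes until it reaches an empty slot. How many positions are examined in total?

932: h=1 -> slot 1
717: h=3 -> slot 3
849: h=2 -> slot 2
996: h=2, h2=1, probe 2,3,4 -> slot 4
Table: [∅, 932, 849, 717, 996, ∅, ∅]
Lookup 473: h=4, h2=6, probe 4,3,2,1,0 → slot 0 empty, not found.

5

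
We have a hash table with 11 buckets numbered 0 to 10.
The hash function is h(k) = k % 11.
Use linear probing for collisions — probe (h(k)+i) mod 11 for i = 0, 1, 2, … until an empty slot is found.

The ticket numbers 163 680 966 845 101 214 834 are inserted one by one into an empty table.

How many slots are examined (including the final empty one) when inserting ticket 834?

163: h=9 -> slot 9
680: h=9, probe 9,10 -> slot 10
966: h=9, probe 9,10,0 -> slot 0
845: h=9, probe 9,10,0,1 -> slot 1
101: h=2 -> slot 2
214: h=5 -> slot 5
834: h=9, probe 9,10,0,1,2,3 -> slot 3
Table: [966, 845, 101, 834, _, 214, _, _, _, 163, 680]

6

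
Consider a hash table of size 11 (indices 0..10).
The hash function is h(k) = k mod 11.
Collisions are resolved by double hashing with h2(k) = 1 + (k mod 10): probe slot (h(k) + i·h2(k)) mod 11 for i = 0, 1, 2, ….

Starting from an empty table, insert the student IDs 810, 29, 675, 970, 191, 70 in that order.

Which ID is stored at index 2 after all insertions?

970

Insert 810: h=7, slot 7 empty => index 7.
Insert 29: h=7, h2=10, slot 7 occupied => index 6.
Insert 675: h=4, slot 4 empty => index 4.
Insert 970: h=2, slot 2 empty => index 2.
Insert 191: h=4, h2=2, slots 4,6 occupied => index 8.
Insert 70: h=4, h2=1, slot 4 occupied => index 5.
Table: [—, —, 970, —, 675, 70, 29, 810, 191, —, —]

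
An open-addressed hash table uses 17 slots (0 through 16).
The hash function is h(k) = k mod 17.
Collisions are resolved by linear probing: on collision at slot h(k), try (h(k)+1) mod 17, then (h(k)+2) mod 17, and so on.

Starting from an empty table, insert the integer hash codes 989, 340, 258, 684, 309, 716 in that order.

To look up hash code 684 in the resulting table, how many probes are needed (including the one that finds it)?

Insert 989: h=3, slot 3 empty => index 3.
Insert 340: h=0, slot 0 empty => index 0.
Insert 258: h=3, slot 3 occupied => index 4.
Insert 684: h=4, slot 4 occupied => index 5.
Insert 309: h=3, slots 3,4,5 occupied => index 6.
Insert 716: h=2, slot 2 empty => index 2.
Table: [340, ∅, 716, 989, 258, 684, 309, ∅, ∅, ∅, ∅, ∅, ∅, ∅, ∅, ∅, ∅]
Lookup 684: h=4, probe 4,5 → found at 5.

2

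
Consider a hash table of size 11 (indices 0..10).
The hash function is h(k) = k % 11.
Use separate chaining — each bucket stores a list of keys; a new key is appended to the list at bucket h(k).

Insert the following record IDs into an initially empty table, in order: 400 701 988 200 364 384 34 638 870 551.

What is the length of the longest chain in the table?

4

Insert 400: h=4, bucket 4 empty → new chain.
Insert 701: h=8, bucket 8 empty → new chain.
Insert 988: h=9, bucket 9 empty → new chain.
Insert 200: h=2, bucket 2 empty → new chain.
Insert 364: h=1, bucket 1 empty → new chain.
Insert 384: h=10, bucket 10 empty → new chain.
Insert 34: h=1, bucket 1 nonempty → append to chain.
Insert 638: h=0, bucket 0 empty → new chain.
Insert 870: h=1, bucket 1 nonempty → append to chain.
Insert 551: h=1, bucket 1 nonempty → append to chain.
Final buckets:
0: 638
1: 364 -> 34 -> 870 -> 551
2: 200
3: -
4: 400
5: -
6: -
7: -
8: 701
9: 988
10: 384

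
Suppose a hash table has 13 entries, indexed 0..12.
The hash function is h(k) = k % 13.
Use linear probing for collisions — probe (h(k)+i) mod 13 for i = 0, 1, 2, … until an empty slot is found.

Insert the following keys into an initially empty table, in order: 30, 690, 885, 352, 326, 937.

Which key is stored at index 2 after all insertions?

30 hashes to 4; slot 4 is free -> place at 4.
690 hashes to 1; slot 1 is free -> place at 1.
885 hashes to 1; 1 taken -> place at 2.
352 hashes to 1; 1,2 taken -> place at 3.
326 hashes to 1; 1,2,3,4 taken -> place at 5.
937 hashes to 1; 1,2,3,4,5 taken -> place at 6.
Table: [-, 690, 885, 352, 30, 326, 937, -, -, -, -, -, -]

885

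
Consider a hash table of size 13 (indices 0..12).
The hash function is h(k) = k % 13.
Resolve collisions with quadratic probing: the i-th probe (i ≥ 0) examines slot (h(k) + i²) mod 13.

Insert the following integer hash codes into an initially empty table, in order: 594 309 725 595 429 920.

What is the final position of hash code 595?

1

Insert 594: h=9, slot 9 empty -> index 9.
Insert 309: h=10, slot 10 empty -> index 10.
Insert 725: h=10, slot 10 occupied -> index 11.
Insert 595: h=10, slots 10,11 occupied -> index 1.
Insert 429: h=0, slot 0 empty -> index 0.
Insert 920: h=10, slots 10,11,1 occupied -> index 6.
Table: [429, 595, _, _, _, _, 920, _, _, 594, 309, 725, _]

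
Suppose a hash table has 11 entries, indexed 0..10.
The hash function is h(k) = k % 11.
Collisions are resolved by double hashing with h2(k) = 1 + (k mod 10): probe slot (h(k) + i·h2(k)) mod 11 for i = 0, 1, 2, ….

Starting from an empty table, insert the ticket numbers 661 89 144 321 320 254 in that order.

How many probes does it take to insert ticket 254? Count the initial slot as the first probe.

4

661 hashes to 1; slot 1 is free -> place at 1.
89 hashes to 1, h2=10; 1 taken -> place at 0.
144 hashes to 1, h2=5; 1 taken -> place at 6.
321 hashes to 2; slot 2 is free -> place at 2.
320 hashes to 1, h2=1; 1,2 taken -> place at 3.
254 hashes to 1, h2=5; 1,6,0 taken -> place at 5.
Table: [89, 661, 321, 320, -, 254, 144, -, -, -, -]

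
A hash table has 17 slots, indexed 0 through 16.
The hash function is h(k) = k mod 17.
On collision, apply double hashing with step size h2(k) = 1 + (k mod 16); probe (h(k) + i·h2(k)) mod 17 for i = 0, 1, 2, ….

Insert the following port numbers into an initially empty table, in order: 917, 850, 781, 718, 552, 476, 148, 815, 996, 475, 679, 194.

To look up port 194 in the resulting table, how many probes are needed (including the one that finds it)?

917 hashes to 16; slot 16 is free -> place at 16.
850 hashes to 0; slot 0 is free -> place at 0.
781 hashes to 16, h2=14; 16 taken -> place at 13.
718 hashes to 4; slot 4 is free -> place at 4.
552 hashes to 8; slot 8 is free -> place at 8.
476 hashes to 0, h2=13; 0,13 taken -> place at 9.
148 hashes to 12; slot 12 is free -> place at 12.
815 hashes to 16, h2=16; 16 taken -> place at 15.
996 hashes to 10; slot 10 is free -> place at 10.
475 hashes to 16, h2=12; 16 taken -> place at 11.
679 hashes to 16, h2=8; 16 taken -> place at 7.
194 hashes to 7, h2=3; 7,10,13,16 taken -> place at 2.
Table: [850, -, 194, -, 718, -, -, 679, 552, 476, 996, 475, 148, 781, -, 815, 917]
Lookup 194: h=7, h2=3, probe 7,10,13,16,2 → found at 2.

5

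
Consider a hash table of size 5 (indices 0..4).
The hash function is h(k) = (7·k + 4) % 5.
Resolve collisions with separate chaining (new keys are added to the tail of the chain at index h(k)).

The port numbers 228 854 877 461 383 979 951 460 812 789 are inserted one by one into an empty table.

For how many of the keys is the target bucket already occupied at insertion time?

5

228 -> bucket 0
854 -> bucket 2
877 -> bucket 3
461 -> bucket 1
383 -> bucket 0 (collision)
979 -> bucket 2 (collision)
951 -> bucket 1 (collision)
460 -> bucket 4
812 -> bucket 3 (collision)
789 -> bucket 2 (collision)
Final buckets:
0: 228 -> 383
1: 461 -> 951
2: 854 -> 979 -> 789
3: 877 -> 812
4: 460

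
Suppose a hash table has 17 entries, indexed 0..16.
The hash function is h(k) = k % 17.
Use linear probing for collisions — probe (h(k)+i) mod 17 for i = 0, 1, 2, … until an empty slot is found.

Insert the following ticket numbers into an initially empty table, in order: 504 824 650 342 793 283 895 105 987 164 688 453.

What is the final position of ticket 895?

504 hashes to 11; slot 11 is free → place at 11.
824 hashes to 8; slot 8 is free → place at 8.
650 hashes to 4; slot 4 is free → place at 4.
342 hashes to 2; slot 2 is free → place at 2.
793 hashes to 11; 11 taken → place at 12.
283 hashes to 11; 11,12 taken → place at 13.
895 hashes to 11; 11,12,13 taken → place at 14.
105 hashes to 3; slot 3 is free → place at 3.
987 hashes to 1; slot 1 is free → place at 1.
164 hashes to 11; 11,12,13,14 taken → place at 15.
688 hashes to 8; 8 taken → place at 9.
453 hashes to 11; 11,12,13,14,15 taken → place at 16.
Table: [-, 987, 342, 105, 650, -, -, -, 824, 688, -, 504, 793, 283, 895, 164, 453]

14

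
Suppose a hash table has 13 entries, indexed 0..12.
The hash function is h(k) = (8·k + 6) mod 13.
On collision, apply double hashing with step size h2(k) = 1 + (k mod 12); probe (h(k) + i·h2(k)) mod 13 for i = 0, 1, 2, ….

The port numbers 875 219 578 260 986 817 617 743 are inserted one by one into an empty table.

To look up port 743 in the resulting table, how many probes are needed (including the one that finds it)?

3

875: h=12 => slot 12
219: h=3 => slot 3
578: h=2 => slot 2
260: h=6 => slot 6
986: h=3, h2=3, probe 3,6,9 => slot 9
817: h=3, h2=2, probe 3,5 => slot 5
617: h=2, h2=6, probe 2,8 => slot 8
743: h=9, h2=12, probe 9,8,7 => slot 7
Table: [—, —, 578, 219, —, 817, 260, 743, 617, 986, —, —, 875]
Lookup 743: h=9, h2=12, probe 9,8,7 → found at 7.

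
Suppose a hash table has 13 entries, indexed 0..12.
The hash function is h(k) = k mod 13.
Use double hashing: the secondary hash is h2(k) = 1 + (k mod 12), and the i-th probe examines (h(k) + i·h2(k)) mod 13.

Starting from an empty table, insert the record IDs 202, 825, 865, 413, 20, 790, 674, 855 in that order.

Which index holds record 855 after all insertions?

1

Insert 202: h=7, slot 7 empty -> index 7.
Insert 825: h=6, slot 6 empty -> index 6.
Insert 865: h=7, h2=2, slot 7 occupied -> index 9.
Insert 413: h=10, slot 10 empty -> index 10.
Insert 20: h=7, h2=9, slot 7 occupied -> index 3.
Insert 790: h=10, h2=11, slot 10 occupied -> index 8.
Insert 674: h=11, slot 11 empty -> index 11.
Insert 855: h=10, h2=4, slot 10 occupied -> index 1.
Table: [∅, 855, ∅, 20, ∅, ∅, 825, 202, 790, 865, 413, 674, ∅]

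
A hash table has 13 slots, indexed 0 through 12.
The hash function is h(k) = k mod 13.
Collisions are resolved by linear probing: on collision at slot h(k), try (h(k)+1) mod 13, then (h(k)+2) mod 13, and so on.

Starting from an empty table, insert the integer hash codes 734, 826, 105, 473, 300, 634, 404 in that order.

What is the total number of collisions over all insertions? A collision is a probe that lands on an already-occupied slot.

3

734: h=6 -> slot 6
826: h=7 -> slot 7
105: h=1 -> slot 1
473: h=5 -> slot 5
300: h=1, probe 1,2 -> slot 2
634: h=10 -> slot 10
404: h=1, probe 1,2,3 -> slot 3
Table: [_, 105, 300, 404, _, 473, 734, 826, _, _, 634, _, _]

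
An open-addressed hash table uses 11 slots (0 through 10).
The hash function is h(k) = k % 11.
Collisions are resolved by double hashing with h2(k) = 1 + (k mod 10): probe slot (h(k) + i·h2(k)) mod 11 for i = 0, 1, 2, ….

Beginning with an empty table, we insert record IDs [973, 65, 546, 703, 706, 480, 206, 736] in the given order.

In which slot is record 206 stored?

4

973 hashes to 5; slot 5 is free → place at 5.
65 hashes to 10; slot 10 is free → place at 10.
546 hashes to 7; slot 7 is free → place at 7.
703 hashes to 10, h2=4; 10 taken → place at 3.
706 hashes to 2; slot 2 is free → place at 2.
480 hashes to 7, h2=1; 7 taken → place at 8.
206 hashes to 8, h2=7; 8 taken → place at 4.
736 hashes to 10, h2=7; 10 taken → place at 6.
Table: [., ., 706, 703, 206, 973, 736, 546, 480, ., 65]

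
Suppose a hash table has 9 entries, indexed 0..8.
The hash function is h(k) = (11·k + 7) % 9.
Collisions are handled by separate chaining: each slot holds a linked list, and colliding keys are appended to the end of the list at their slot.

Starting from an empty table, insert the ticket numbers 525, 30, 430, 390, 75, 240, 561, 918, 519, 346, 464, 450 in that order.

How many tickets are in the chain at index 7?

Insert 525: h=4, bucket 4 empty → new chain.
Insert 30: h=4, bucket 4 nonempty → append to chain.
Insert 430: h=3, bucket 3 empty → new chain.
Insert 390: h=4, bucket 4 nonempty → append to chain.
Insert 75: h=4, bucket 4 nonempty → append to chain.
Insert 240: h=1, bucket 1 empty → new chain.
Insert 561: h=4, bucket 4 nonempty → append to chain.
Insert 918: h=7, bucket 7 empty → new chain.
Insert 519: h=1, bucket 1 nonempty → append to chain.
Insert 346: h=6, bucket 6 empty → new chain.
Insert 464: h=8, bucket 8 empty → new chain.
Insert 450: h=7, bucket 7 nonempty → append to chain.
Final buckets:
0: -
1: 240 -> 519
2: -
3: 430
4: 525 -> 30 -> 390 -> 75 -> 561
5: -
6: 346
7: 918 -> 450
8: 464

2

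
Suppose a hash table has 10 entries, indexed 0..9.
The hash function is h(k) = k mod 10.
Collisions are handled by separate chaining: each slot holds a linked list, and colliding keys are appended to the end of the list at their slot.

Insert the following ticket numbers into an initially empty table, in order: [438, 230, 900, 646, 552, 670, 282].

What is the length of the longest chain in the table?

Insert 438: h=8, bucket 8 empty -> new chain.
Insert 230: h=0, bucket 0 empty -> new chain.
Insert 900: h=0, bucket 0 nonempty -> append to chain.
Insert 646: h=6, bucket 6 empty -> new chain.
Insert 552: h=2, bucket 2 empty -> new chain.
Insert 670: h=0, bucket 0 nonempty -> append to chain.
Insert 282: h=2, bucket 2 nonempty -> append to chain.
Final buckets:
0: 230 -> 900 -> 670
1: —
2: 552 -> 282
3: —
4: —
5: —
6: 646
7: —
8: 438
9: —

3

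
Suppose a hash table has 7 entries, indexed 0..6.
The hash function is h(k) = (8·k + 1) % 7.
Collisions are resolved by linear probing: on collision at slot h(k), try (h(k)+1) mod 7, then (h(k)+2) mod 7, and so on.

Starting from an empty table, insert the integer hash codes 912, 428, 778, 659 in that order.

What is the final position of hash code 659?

5

912 hashes to 3; slot 3 is free → place at 3.
428 hashes to 2; slot 2 is free → place at 2.
778 hashes to 2; 2,3 taken → place at 4.
659 hashes to 2; 2,3,4 taken → place at 5.
Table: [_, _, 428, 912, 778, 659, _]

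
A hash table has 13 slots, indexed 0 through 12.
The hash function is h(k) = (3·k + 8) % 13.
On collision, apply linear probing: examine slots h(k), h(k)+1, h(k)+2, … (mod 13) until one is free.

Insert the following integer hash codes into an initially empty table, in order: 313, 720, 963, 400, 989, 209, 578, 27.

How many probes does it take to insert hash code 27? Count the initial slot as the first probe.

7

Insert 313: h=11, slot 11 empty -> index 11.
Insert 720: h=10, slot 10 empty -> index 10.
Insert 963: h=11, slot 11 occupied -> index 12.
Insert 400: h=12, slot 12 occupied -> index 0.
Insert 989: h=11, slots 11,12,0 occupied -> index 1.
Insert 209: h=11, slots 11,12,0,1 occupied -> index 2.
Insert 578: h=0, slots 0,1,2 occupied -> index 3.
Insert 27: h=11, slots 11,12,0,1,2,3 occupied -> index 4.
Table: [400, 989, 209, 578, 27, -, -, -, -, -, 720, 313, 963]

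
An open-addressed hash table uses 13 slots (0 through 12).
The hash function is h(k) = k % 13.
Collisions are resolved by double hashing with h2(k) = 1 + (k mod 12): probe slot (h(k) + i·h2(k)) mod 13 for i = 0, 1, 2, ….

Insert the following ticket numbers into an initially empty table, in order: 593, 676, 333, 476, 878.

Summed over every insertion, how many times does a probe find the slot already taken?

2

593 hashes to 8; slot 8 is free => place at 8.
676 hashes to 0; slot 0 is free => place at 0.
333 hashes to 8, h2=10; 8 taken => place at 5.
476 hashes to 8, h2=9; 8 taken => place at 4.
878 hashes to 7; slot 7 is free => place at 7.
Table: [676, _, _, _, 476, 333, _, 878, 593, _, _, _, _]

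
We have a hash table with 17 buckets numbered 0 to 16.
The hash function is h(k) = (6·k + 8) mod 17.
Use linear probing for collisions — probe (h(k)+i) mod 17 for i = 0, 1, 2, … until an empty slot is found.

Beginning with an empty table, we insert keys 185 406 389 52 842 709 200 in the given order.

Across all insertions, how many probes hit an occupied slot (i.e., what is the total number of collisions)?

5

185: h=13 → slot 13
406: h=13, probe 13,14 → slot 14
389: h=13, probe 13,14,15 → slot 15
52: h=14, probe 14,15,16 → slot 16
842: h=11 → slot 11
709: h=12 → slot 12
200: h=1 → slot 1
Table: [—, 200, —, —, —, —, —, —, —, —, —, 842, 709, 185, 406, 389, 52]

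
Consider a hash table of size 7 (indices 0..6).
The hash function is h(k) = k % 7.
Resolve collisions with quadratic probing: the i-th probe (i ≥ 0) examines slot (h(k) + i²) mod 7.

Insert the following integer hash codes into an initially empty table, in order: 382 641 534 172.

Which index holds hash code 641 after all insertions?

382 hashes to 4; slot 4 is free => place at 4.
641 hashes to 4; 4 taken => place at 5.
534 hashes to 2; slot 2 is free => place at 2.
172 hashes to 4; 4,5 taken => place at 1.
Table: [—, 172, 534, —, 382, 641, —]

5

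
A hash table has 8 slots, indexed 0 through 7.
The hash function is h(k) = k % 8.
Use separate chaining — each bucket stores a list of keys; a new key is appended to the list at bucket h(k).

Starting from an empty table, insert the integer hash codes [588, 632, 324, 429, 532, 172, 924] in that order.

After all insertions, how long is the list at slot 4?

5

588 → bucket 4
632 → bucket 0
324 → bucket 4 (collision)
429 → bucket 5
532 → bucket 4 (collision)
172 → bucket 4 (collision)
924 → bucket 4 (collision)
Final buckets:
0: 632
1: _
2: _
3: _
4: 588 -> 324 -> 532 -> 172 -> 924
5: 429
6: _
7: _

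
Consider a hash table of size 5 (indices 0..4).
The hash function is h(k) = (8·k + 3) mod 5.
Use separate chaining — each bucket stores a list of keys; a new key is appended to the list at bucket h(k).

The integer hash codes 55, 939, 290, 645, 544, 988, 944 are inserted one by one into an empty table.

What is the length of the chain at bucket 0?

55 -> bucket 3
939 -> bucket 0
290 -> bucket 3 (collision)
645 -> bucket 3 (collision)
544 -> bucket 0 (collision)
988 -> bucket 2
944 -> bucket 0 (collision)
Final buckets:
0: 939 -> 544 -> 944
1: ∅
2: 988
3: 55 -> 290 -> 645
4: ∅

3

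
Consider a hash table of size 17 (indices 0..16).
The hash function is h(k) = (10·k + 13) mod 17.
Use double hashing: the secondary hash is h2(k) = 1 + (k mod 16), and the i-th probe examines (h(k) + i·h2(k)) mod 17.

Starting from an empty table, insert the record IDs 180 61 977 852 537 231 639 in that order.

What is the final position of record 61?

8

180: h=11 => slot 11
61: h=11, h2=14, probe 11,8 => slot 8
977: h=8, h2=2, probe 8,10 => slot 10
852: h=16 => slot 16
537: h=11, h2=10, probe 11,4 => slot 4
231: h=11, h2=8, probe 11,2 => slot 2
639: h=11, h2=16, probe 11,10,9 => slot 9
Table: [—, —, 231, —, 537, —, —, —, 61, 639, 977, 180, —, —, —, —, 852]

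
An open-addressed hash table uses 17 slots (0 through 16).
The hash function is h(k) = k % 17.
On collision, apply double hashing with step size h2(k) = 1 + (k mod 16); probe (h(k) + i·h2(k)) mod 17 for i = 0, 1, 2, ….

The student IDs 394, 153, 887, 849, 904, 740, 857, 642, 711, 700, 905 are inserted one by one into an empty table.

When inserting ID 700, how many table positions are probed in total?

4

394: h=3 => slot 3
153: h=0 => slot 0
887: h=3, h2=8, probe 3,11 => slot 11
849: h=16 => slot 16
904: h=3, h2=9, probe 3,12 => slot 12
740: h=9 => slot 9
857: h=7 => slot 7
642: h=13 => slot 13
711: h=14 => slot 14
700: h=3, h2=13, probe 3,16,12,8 => slot 8
905: h=4 => slot 4
Table: [153, -, -, 394, 905, -, -, 857, 700, 740, -, 887, 904, 642, 711, -, 849]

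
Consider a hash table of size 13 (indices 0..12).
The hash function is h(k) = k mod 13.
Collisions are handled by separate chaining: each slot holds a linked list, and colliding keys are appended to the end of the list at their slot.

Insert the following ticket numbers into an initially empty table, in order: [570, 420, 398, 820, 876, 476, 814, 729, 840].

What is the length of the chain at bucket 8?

4

Insert 570: h=11, bucket 11 empty → new chain.
Insert 420: h=4, bucket 4 empty → new chain.
Insert 398: h=8, bucket 8 empty → new chain.
Insert 820: h=1, bucket 1 empty → new chain.
Insert 876: h=5, bucket 5 empty → new chain.
Insert 476: h=8, bucket 8 nonempty → append to chain.
Insert 814: h=8, bucket 8 nonempty → append to chain.
Insert 729: h=1, bucket 1 nonempty → append to chain.
Insert 840: h=8, bucket 8 nonempty → append to chain.
Final buckets:
0: —
1: 820 -> 729
2: —
3: —
4: 420
5: 876
6: —
7: —
8: 398 -> 476 -> 814 -> 840
9: —
10: —
11: 570
12: —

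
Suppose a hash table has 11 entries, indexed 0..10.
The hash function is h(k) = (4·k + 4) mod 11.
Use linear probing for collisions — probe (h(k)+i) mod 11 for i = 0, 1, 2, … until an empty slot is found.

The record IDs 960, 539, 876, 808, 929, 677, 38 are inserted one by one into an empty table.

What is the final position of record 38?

7

960: h=5 -> slot 5
539: h=4 -> slot 4
876: h=10 -> slot 10
808: h=2 -> slot 2
929: h=2, probe 2,3 -> slot 3
677: h=6 -> slot 6
38: h=2, probe 2,3,4,5,6,7 -> slot 7
Table: [∅, ∅, 808, 929, 539, 960, 677, 38, ∅, ∅, 876]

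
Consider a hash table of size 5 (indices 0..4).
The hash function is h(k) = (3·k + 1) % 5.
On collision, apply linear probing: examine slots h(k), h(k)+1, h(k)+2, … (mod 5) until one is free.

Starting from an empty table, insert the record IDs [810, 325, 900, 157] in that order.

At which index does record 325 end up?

Insert 810: h=1, slot 1 empty -> index 1.
Insert 325: h=1, slot 1 occupied -> index 2.
Insert 900: h=1, slots 1,2 occupied -> index 3.
Insert 157: h=2, slots 2,3 occupied -> index 4.
Table: [∅, 810, 325, 900, 157]

2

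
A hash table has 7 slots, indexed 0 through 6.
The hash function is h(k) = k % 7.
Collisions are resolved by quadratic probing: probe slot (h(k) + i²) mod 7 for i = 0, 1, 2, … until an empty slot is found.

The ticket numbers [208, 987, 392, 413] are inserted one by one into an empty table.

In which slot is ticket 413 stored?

208: h=5 -> slot 5
987: h=0 -> slot 0
392: h=0, probe 0,1 -> slot 1
413: h=0, probe 0,1,4 -> slot 4
Table: [987, 392, _, _, 413, 208, _]

4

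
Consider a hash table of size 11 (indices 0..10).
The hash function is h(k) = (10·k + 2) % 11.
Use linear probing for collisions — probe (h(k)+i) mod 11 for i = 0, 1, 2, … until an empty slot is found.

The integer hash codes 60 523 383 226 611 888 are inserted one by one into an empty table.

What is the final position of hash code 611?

60: h=8 -> slot 8
523: h=7 -> slot 7
383: h=4 -> slot 4
226: h=7, probe 7,8,9 -> slot 9
611: h=7, probe 7,8,9,10 -> slot 10
888: h=5 -> slot 5
Table: [_, _, _, _, 383, 888, _, 523, 60, 226, 611]

10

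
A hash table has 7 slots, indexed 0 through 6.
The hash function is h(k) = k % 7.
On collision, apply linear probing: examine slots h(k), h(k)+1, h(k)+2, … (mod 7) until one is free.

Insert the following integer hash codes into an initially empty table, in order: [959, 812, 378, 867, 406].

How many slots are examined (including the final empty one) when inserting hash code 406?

959: h=0 => slot 0
812: h=0, probe 0,1 => slot 1
378: h=0, probe 0,1,2 => slot 2
867: h=6 => slot 6
406: h=0, probe 0,1,2,3 => slot 3
Table: [959, 812, 378, 406, ∅, ∅, 867]

4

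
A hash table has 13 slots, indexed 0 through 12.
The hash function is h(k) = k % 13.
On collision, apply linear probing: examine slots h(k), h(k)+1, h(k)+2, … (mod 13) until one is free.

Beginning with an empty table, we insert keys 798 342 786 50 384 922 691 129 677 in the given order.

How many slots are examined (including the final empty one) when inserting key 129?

798: h=5 → slot 5
342: h=4 → slot 4
786: h=6 → slot 6
50: h=11 → slot 11
384: h=7 → slot 7
922: h=12 → slot 12
691: h=2 → slot 2
129: h=12, probe 12,0 → slot 0
677: h=1 → slot 1
Table: [129, 677, 691, —, 342, 798, 786, 384, —, —, —, 50, 922]

2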